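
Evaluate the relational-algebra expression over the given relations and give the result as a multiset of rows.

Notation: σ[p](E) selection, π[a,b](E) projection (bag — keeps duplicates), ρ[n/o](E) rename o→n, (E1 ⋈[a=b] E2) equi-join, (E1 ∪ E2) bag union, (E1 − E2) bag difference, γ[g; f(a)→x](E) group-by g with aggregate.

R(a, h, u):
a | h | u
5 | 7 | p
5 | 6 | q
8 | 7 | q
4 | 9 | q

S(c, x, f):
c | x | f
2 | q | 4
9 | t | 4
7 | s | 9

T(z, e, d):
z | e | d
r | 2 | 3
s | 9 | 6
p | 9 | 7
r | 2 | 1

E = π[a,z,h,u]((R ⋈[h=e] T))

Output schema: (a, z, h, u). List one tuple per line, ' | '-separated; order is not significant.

Stepwise |·|:
  R → 4
  T → 4
  (R ⋈[h=e] T) → 2
  π[a,z,h,u]((R ⋈[h=e] T)) → 2

== RESULT ==
a | z | h | u
4 | p | 9 | q
4 | s | 9 | q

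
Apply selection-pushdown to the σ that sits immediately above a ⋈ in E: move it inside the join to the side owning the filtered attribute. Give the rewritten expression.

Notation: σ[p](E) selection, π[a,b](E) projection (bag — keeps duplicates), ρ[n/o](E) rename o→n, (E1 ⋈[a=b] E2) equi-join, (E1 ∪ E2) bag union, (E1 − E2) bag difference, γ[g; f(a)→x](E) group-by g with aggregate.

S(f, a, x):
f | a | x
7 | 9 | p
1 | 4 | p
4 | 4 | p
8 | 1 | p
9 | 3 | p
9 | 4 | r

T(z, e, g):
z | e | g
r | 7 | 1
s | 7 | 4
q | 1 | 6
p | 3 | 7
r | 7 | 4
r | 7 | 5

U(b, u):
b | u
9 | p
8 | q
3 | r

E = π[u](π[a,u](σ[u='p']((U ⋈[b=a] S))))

σ filters on u, owned by the left side.
E' = π[u](π[a,u]((σ[u='p'](U) ⋈[b=a] S)))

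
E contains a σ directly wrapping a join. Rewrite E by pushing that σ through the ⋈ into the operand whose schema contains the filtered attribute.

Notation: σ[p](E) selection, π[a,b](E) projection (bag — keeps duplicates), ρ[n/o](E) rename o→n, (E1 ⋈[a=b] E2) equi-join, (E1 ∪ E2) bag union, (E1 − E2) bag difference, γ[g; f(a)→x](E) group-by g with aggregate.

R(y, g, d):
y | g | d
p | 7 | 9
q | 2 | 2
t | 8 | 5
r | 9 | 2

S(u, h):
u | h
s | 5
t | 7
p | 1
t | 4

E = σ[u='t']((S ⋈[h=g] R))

σ filters on u, owned by the left side.
E' = (σ[u='t'](S) ⋈[h=g] R)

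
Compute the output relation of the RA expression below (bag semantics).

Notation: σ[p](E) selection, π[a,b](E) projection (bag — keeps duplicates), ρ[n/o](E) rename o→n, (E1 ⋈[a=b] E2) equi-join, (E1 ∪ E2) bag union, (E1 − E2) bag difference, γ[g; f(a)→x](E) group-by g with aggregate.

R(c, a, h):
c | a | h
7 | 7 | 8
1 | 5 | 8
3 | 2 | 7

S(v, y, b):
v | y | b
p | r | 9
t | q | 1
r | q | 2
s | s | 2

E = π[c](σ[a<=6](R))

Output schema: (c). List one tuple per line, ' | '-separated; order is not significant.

Row counts bottom-up:
  R → 3
  σ[a<=6](R) → 2
  π[c](σ[a<=6](R)) → 2

== RESULT ==
c
1
3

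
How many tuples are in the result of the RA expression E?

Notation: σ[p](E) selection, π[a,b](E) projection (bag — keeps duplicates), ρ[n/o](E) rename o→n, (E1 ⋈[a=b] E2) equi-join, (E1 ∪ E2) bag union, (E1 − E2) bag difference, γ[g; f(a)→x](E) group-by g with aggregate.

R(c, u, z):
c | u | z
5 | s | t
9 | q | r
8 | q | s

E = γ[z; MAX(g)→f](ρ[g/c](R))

Stepwise |·|:
  R → 3
  ρ[g/c](R) → 3
  γ[z; MAX(g)→f](ρ[g/c](R)) → 3

|E| = 3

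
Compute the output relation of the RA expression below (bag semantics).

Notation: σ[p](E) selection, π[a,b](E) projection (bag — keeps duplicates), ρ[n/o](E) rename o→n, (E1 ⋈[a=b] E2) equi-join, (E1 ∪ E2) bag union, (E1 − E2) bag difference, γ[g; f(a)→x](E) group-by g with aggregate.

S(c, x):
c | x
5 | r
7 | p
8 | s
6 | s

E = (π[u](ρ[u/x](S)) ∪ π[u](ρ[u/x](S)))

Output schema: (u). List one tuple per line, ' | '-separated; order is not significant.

Row counts bottom-up:
  S → 4
  ρ[u/x](S) → 4
  π[u](ρ[u/x](S)) → 4
  S → 4
  ρ[u/x](S) → 4
  π[u](ρ[u/x](S)) → 4
  (π[u](ρ[u/x](S)) ∪ π[u](ρ[u/x](S))) → 8

== RESULT ==
u
p
p
r
r
s
s
s
s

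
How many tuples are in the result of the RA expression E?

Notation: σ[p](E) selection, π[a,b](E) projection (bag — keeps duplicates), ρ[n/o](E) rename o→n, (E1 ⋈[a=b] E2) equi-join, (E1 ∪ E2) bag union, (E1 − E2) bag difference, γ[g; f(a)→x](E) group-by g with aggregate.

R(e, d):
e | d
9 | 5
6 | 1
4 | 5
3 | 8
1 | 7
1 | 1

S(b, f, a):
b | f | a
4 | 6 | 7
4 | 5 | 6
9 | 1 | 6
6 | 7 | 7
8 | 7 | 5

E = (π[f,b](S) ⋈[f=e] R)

Stepwise |·|:
  S → 5
  π[f,b](S) → 5
  R → 6
  (π[f,b](S) ⋈[f=e] R) → 3

|E| = 3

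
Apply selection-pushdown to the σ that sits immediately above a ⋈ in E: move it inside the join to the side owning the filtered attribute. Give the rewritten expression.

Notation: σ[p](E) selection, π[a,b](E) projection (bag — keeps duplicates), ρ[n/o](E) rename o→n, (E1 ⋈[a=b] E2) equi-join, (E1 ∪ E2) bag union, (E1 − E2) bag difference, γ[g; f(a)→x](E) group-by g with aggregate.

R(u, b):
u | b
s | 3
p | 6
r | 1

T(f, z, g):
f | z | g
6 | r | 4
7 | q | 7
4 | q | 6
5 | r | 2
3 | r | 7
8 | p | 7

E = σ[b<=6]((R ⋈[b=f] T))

σ filters on b, owned by the left side.
E' = (σ[b<=6](R) ⋈[b=f] T)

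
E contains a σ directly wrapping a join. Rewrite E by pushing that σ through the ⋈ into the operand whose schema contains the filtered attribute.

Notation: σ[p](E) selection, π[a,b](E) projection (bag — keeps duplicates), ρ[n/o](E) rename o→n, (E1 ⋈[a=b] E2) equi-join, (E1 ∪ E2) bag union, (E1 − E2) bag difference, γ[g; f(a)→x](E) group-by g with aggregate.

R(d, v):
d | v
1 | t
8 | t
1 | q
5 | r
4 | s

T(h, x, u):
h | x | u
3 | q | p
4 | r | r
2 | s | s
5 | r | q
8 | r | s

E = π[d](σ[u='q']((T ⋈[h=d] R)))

σ filters on u, owned by the left side.
E' = π[d]((σ[u='q'](T) ⋈[h=d] R))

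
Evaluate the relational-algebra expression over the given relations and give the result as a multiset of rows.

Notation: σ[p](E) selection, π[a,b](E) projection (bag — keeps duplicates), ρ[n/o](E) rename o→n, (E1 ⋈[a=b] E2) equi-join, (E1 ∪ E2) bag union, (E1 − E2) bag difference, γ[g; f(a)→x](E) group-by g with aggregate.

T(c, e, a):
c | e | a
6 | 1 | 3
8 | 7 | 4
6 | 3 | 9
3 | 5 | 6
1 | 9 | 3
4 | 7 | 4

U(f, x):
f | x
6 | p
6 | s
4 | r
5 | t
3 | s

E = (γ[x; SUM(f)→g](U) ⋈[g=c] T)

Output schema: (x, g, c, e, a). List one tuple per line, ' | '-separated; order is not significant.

Subexpression sizes:
  U → 5
  γ[x; SUM(f)→g](U) → 4
  T → 6
  (γ[x; SUM(f)→g](U) ⋈[g=c] T) → 3

== RESULT ==
x | g | c | e | a
p | 6 | 6 | 1 | 3
p | 6 | 6 | 3 | 9
r | 4 | 4 | 7 | 4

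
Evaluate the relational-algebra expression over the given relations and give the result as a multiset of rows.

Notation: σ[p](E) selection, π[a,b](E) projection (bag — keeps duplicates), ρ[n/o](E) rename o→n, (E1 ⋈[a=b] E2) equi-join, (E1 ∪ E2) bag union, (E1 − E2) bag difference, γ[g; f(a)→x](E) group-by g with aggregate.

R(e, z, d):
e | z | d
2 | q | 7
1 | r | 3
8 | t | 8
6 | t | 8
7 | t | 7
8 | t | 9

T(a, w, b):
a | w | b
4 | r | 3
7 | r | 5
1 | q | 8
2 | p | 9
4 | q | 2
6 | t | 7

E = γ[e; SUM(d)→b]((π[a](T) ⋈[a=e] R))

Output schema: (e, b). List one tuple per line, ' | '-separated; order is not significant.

Subexpression sizes:
  T → 6
  π[a](T) → 6
  R → 6
  (π[a](T) ⋈[a=e] R) → 4
  γ[e; SUM(d)→b]((π[a](T) ⋈[a=e] R)) → 4

== RESULT ==
e | b
1 | 3
2 | 7
6 | 8
7 | 7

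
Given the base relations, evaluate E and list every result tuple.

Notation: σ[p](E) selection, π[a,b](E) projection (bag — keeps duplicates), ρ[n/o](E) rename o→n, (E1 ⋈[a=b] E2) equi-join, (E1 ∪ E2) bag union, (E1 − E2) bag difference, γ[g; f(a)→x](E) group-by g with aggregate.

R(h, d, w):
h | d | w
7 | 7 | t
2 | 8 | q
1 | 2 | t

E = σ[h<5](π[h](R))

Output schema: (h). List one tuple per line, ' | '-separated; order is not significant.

Subexpression sizes:
  R → 3
  π[h](R) → 3
  σ[h<5](π[h](R)) → 2

== RESULT ==
h
1
2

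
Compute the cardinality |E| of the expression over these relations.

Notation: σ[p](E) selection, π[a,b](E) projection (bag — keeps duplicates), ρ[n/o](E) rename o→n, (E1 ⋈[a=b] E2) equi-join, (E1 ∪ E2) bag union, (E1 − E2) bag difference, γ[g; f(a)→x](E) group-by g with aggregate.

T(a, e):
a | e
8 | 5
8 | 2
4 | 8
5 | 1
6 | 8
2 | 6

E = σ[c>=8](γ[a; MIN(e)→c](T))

Stepwise |·|:
  T → 6
  γ[a; MIN(e)→c](T) → 5
  σ[c>=8](γ[a; MIN(e)→c](T)) → 2

|E| = 2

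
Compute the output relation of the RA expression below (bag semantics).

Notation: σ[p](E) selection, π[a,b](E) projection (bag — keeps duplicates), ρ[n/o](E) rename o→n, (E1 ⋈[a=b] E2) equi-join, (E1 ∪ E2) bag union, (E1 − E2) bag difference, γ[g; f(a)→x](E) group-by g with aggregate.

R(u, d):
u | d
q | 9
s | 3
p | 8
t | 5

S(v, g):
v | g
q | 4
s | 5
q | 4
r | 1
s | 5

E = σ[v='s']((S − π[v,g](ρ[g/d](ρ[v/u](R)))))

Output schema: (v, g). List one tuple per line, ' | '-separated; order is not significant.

Row counts bottom-up:
  S → 5
  R → 4
  ρ[v/u](R) → 4
  ρ[g/d](ρ[v/u](R)) → 4
  π[v,g](ρ[g/d](ρ[v/u](R))) → 4
  (S − π[v,g](ρ[g/d](ρ[v/u](R)))) → 5
  σ[v='s']((S − π[v,g](ρ[g/d](ρ[v/u](R))))) → 2

== RESULT ==
v | g
s | 5
s | 5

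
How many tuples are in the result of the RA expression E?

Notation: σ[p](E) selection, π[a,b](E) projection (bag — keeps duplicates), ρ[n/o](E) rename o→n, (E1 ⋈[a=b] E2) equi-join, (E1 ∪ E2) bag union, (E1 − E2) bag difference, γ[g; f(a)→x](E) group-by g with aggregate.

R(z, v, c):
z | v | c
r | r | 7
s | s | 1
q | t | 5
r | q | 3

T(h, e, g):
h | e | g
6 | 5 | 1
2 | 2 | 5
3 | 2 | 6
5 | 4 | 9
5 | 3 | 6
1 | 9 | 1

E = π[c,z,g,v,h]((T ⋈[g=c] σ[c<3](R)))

Subexpression sizes:
  T → 6
  R → 4
  σ[c<3](R) → 1
  (T ⋈[g=c] σ[c<3](R)) → 2
  π[c,z,g,v,h]((T ⋈[g=c] σ[c<3](R))) → 2

|E| = 2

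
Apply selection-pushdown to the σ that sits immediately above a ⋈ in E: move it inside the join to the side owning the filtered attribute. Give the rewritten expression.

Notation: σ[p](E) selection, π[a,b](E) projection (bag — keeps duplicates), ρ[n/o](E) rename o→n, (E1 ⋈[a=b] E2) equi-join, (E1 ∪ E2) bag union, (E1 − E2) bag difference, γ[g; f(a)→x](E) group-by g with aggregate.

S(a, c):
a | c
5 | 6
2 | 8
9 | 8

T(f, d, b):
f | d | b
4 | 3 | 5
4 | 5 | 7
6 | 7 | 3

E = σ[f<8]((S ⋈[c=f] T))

σ filters on f, owned by the right side.
E' = (S ⋈[c=f] σ[f<8](T))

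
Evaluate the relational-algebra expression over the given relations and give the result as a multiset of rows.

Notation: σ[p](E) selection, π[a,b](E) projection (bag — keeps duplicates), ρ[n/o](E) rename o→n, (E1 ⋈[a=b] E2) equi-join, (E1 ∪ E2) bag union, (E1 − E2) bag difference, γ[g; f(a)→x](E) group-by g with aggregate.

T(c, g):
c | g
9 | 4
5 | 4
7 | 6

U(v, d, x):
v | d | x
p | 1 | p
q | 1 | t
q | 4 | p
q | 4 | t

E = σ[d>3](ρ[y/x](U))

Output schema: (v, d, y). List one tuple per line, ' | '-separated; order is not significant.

Subexpression sizes:
  U → 4
  ρ[y/x](U) → 4
  σ[d>3](ρ[y/x](U)) → 2

== RESULT ==
v | d | y
q | 4 | p
q | 4 | t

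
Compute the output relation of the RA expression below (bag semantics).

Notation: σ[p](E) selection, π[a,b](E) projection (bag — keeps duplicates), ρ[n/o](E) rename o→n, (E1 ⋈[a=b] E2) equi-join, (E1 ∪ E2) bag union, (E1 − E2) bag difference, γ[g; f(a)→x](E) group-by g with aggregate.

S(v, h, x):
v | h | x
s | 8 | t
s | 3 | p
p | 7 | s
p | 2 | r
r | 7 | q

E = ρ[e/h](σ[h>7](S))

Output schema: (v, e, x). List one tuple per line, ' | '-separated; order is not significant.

Stepwise |·|:
  S → 5
  σ[h>7](S) → 1
  ρ[e/h](σ[h>7](S)) → 1

== RESULT ==
v | e | x
s | 8 | t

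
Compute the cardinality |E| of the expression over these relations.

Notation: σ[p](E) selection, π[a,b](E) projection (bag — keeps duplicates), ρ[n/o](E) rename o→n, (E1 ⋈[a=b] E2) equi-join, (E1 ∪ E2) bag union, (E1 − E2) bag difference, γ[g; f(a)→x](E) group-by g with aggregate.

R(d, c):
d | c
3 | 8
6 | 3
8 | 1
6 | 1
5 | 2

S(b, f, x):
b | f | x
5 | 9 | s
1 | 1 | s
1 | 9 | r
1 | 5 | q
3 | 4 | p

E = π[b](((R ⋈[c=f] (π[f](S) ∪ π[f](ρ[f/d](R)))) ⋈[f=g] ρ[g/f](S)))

Subexpression sizes:
  R → 5
  S → 5
  π[f](S) → 5
  R → 5
  ρ[f/d](R) → 5
  π[f](ρ[f/d](R)) → 5
  (π[f](S) ∪ π[f](ρ[f/d](R))) → 10
  (R ⋈[c=f] (π[f](S) ∪ π[f](ρ[f/d](R)))) → 4
  S → 5
  ρ[g/f](S) → 5
  ((R ⋈[c=f] (π[f](S) ∪ π[f](ρ[f/d](R)))) ⋈[f=g] ρ[g/f](S)) → 2
  π[b](((R ⋈[c=f] (π[f](S) ∪ π[f](ρ[f/d](R)))) ⋈[f=g] ρ[g/f](S))) → 2

|E| = 2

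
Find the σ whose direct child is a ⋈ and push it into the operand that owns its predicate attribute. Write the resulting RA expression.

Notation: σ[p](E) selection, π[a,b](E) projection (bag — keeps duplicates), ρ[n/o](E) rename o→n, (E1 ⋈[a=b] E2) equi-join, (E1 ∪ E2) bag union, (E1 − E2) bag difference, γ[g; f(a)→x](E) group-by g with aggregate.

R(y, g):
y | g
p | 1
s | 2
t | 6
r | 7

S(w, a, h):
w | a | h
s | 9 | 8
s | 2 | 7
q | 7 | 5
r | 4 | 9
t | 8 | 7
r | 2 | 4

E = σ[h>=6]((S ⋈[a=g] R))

σ filters on h, owned by the left side.
E' = (σ[h>=6](S) ⋈[a=g] R)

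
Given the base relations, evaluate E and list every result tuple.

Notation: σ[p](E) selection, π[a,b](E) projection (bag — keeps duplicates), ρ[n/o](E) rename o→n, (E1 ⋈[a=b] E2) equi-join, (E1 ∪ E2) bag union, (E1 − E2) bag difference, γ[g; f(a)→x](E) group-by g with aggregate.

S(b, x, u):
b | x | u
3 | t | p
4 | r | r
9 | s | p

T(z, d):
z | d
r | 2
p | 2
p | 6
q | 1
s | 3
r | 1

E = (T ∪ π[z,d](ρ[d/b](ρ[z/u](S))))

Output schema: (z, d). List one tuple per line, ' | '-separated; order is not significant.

Row counts bottom-up:
  T → 6
  S → 3
  ρ[z/u](S) → 3
  ρ[d/b](ρ[z/u](S)) → 3
  π[z,d](ρ[d/b](ρ[z/u](S))) → 3
  (T ∪ π[z,d](ρ[d/b](ρ[z/u](S)))) → 9

== RESULT ==
z | d
p | 2
p | 3
p | 6
p | 9
q | 1
r | 1
r | 2
r | 4
s | 3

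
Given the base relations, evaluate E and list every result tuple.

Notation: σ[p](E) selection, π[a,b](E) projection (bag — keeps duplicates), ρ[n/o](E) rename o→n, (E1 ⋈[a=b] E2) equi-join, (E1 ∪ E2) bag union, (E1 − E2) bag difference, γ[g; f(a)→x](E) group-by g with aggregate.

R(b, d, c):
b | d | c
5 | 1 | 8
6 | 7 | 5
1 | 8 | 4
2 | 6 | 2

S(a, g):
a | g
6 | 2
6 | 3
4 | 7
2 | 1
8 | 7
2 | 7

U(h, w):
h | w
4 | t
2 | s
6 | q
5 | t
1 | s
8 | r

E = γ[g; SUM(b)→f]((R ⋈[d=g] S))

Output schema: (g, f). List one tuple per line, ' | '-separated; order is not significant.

Per-node cardinality:
  R → 4
  S → 6
  (R ⋈[d=g] S) → 4
  γ[g; SUM(b)→f]((R ⋈[d=g] S)) → 2

== RESULT ==
g | f
1 | 5
7 | 18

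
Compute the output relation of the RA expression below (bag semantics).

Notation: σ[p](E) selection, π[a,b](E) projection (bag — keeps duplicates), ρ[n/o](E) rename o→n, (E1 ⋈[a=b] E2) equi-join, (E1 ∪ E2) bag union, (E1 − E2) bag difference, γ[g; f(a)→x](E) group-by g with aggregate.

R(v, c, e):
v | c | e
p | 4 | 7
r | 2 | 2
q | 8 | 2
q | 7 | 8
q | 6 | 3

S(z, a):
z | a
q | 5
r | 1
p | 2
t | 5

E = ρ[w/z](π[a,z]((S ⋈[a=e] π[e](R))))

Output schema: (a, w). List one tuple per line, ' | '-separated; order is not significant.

Stepwise |·|:
  S → 4
  R → 5
  π[e](R) → 5
  (S ⋈[a=e] π[e](R)) → 2
  π[a,z]((S ⋈[a=e] π[e](R))) → 2
  ρ[w/z](π[a,z]((S ⋈[a=e] π[e](R)))) → 2

== RESULT ==
a | w
2 | p
2 | p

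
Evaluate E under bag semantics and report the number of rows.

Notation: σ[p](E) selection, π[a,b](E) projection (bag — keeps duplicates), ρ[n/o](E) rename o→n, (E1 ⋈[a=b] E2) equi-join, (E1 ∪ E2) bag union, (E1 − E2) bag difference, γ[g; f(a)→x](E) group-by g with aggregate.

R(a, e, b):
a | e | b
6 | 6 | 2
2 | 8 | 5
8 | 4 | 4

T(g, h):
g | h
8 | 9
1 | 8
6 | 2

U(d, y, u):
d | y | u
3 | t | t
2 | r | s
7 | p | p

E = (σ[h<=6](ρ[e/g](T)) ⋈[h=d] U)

Stepwise |·|:
  T → 3
  ρ[e/g](T) → 3
  σ[h<=6](ρ[e/g](T)) → 1
  U → 3
  (σ[h<=6](ρ[e/g](T)) ⋈[h=d] U) → 1

|E| = 1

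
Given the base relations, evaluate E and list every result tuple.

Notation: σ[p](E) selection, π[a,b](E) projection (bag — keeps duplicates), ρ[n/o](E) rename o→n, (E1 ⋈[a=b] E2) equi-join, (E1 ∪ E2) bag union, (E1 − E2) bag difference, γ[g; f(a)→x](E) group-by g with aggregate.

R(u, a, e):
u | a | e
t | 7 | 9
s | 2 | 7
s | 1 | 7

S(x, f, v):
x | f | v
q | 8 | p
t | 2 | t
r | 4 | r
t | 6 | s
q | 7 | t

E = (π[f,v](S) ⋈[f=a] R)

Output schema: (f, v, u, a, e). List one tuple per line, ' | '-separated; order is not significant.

Stepwise |·|:
  S → 5
  π[f,v](S) → 5
  R → 3
  (π[f,v](S) ⋈[f=a] R) → 2

== RESULT ==
f | v | u | a | e
2 | t | s | 2 | 7
7 | t | t | 7 | 9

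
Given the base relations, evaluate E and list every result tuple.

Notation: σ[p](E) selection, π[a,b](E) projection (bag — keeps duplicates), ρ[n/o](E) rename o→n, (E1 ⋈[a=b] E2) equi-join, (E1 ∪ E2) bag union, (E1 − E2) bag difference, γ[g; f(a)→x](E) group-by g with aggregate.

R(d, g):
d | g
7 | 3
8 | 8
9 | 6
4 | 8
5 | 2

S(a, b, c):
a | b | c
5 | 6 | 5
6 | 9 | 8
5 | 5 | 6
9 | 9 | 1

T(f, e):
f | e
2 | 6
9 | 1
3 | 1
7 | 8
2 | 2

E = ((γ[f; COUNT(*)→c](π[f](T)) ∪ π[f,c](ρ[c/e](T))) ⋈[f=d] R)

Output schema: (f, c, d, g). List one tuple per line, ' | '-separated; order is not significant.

Row counts bottom-up:
  T → 5
  π[f](T) → 5
  γ[f; COUNT(*)→c](π[f](T)) → 4
  T → 5
  ρ[c/e](T) → 5
  π[f,c](ρ[c/e](T)) → 5
  (γ[f; COUNT(*)→c](π[f](T)) ∪ π[f,c](ρ[c/e](T))) → 9
  R → 5
  ((γ[f; COUNT(*)→c](π[f](T)) ∪ π[f,c](ρ[c/e](T))) ⋈[f=d] R) → 4

== RESULT ==
f | c | d | g
7 | 1 | 7 | 3
7 | 8 | 7 | 3
9 | 1 | 9 | 6
9 | 1 | 9 | 6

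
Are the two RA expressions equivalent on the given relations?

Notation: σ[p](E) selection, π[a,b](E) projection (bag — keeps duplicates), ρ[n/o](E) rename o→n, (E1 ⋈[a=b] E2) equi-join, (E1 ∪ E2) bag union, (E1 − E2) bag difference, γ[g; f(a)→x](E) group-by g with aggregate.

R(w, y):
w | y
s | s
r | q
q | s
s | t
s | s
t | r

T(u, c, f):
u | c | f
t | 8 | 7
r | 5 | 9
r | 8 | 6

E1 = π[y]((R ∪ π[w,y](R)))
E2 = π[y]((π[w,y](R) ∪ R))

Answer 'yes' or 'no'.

E1 stepwise |·|:
  R → 6
  R → 6
  π[w,y](R) → 6
  (R ∪ π[w,y](R)) → 12
  π[y]((R ∪ π[w,y](R))) → 12
E2 stepwise |·|:
  R → 6
  π[w,y](R) → 6
  R → 6
  (π[w,y](R) ∪ R) → 12
  π[y]((π[w,y](R) ∪ R)) → 12

E1 and E2 produce the same multiset:
y
q
q
r
r
s
s
s
s
s
s
t
t

yes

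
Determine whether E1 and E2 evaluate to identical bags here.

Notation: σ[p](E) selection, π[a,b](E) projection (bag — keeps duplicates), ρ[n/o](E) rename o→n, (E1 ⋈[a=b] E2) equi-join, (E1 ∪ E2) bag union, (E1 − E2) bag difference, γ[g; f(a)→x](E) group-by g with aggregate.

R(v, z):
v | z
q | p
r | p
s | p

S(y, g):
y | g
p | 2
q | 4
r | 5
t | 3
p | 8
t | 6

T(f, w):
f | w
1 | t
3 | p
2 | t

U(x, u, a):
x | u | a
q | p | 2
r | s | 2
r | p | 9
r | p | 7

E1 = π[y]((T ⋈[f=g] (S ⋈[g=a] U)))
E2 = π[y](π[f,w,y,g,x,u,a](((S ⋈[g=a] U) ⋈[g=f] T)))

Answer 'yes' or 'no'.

E1 per-node cardinality:
  T → 3
  S → 6
  U → 4
  (S ⋈[g=a] U) → 2
  (T ⋈[f=g] (S ⋈[g=a] U)) → 2
  π[y]((T ⋈[f=g] (S ⋈[g=a] U))) → 2
E2 per-node cardinality:
  S → 6
  U → 4
  (S ⋈[g=a] U) → 2
  T → 3
  ((S ⋈[g=a] U) ⋈[g=f] T) → 2
  π[f,w,y,g,x,u,a](((S ⋈[g=a] U) ⋈[g=f] T)) → 2
  π[y](π[f,w,y,g,x,u,a](((S ⋈[g=a] U) ⋈[g=f] T))) → 2

E1 and E2 produce the same multiset:
y
p
p

yes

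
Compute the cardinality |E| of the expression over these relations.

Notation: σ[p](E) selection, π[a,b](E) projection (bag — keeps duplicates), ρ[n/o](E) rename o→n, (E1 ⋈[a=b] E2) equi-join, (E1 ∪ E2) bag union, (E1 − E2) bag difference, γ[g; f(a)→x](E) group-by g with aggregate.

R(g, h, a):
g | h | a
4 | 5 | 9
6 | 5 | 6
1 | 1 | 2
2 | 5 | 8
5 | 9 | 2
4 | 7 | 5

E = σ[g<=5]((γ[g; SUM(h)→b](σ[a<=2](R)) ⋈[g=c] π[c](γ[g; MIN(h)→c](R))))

Subexpression sizes:
  R → 6
  σ[a<=2](R) → 2
  γ[g; SUM(h)→b](σ[a<=2](R)) → 2
  R → 6
  γ[g; MIN(h)→c](R) → 5
  π[c](γ[g; MIN(h)→c](R)) → 5
  (γ[g; SUM(h)→b](σ[a<=2](R)) ⋈[g=c] π[c](γ[g; MIN(h)→c](R))) → 4
  σ[g<=5]((γ[g; SUM(h)→b](σ[a<=2](R)) ⋈[g=c] π[c](γ[g; MIN(h)→c](R)))) → 4

|E| = 4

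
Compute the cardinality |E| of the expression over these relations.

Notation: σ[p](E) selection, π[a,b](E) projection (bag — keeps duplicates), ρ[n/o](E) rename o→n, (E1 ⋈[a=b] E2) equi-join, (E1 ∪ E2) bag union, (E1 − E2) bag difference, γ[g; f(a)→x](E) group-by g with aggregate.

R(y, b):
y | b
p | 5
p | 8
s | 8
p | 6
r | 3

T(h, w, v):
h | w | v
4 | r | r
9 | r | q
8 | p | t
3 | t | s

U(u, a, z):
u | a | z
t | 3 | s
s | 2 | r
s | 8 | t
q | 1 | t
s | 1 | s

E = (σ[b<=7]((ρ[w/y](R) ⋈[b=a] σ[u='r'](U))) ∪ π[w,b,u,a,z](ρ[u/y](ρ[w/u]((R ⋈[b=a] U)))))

Stepwise |·|:
  R → 5
  ρ[w/y](R) → 5
  U → 5
  σ[u='r'](U) → 0
  (ρ[w/y](R) ⋈[b=a] σ[u='r'](U)) → 0
  σ[b<=7]((ρ[w/y](R) ⋈[b=a] σ[u='r'](U))) → 0
  R → 5
  U → 5
  (R ⋈[b=a] U) → 3
  ρ[w/u]((R ⋈[b=a] U)) → 3
  ρ[u/y](ρ[w/u]((R ⋈[b=a] U))) → 3
  π[w,b,u,a,z](ρ[u/y](ρ[w/u]((R ⋈[b=a] U)))) → 3
  (σ[b<=7]((ρ[w/y](R) ⋈[b=a] σ[u='r'](U))) ∪ π[w,b,u,a,z](ρ[u/y](ρ[w/u]((R ⋈[b=a] U))))) → 3

|E| = 3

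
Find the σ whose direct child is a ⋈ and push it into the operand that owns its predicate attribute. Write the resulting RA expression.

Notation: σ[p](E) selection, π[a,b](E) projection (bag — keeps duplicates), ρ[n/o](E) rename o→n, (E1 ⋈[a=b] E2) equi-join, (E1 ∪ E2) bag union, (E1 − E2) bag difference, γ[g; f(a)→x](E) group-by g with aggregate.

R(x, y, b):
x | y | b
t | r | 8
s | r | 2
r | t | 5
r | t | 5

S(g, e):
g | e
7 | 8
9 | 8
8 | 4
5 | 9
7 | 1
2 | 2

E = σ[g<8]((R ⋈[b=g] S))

σ filters on g, owned by the right side.
E' = (R ⋈[b=g] σ[g<8](S))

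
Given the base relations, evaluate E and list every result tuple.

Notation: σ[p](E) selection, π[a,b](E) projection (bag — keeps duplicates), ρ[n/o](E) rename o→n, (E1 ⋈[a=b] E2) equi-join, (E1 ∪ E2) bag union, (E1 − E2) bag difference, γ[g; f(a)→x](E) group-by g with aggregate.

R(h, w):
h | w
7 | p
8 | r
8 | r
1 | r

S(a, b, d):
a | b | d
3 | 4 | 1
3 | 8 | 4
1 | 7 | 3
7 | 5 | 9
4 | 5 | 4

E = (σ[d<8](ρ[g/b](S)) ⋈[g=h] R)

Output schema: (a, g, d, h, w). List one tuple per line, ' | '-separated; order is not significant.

Subexpression sizes:
  S → 5
  ρ[g/b](S) → 5
  σ[d<8](ρ[g/b](S)) → 4
  R → 4
  (σ[d<8](ρ[g/b](S)) ⋈[g=h] R) → 3

== RESULT ==
a | g | d | h | w
1 | 7 | 3 | 7 | p
3 | 8 | 4 | 8 | r
3 | 8 | 4 | 8 | r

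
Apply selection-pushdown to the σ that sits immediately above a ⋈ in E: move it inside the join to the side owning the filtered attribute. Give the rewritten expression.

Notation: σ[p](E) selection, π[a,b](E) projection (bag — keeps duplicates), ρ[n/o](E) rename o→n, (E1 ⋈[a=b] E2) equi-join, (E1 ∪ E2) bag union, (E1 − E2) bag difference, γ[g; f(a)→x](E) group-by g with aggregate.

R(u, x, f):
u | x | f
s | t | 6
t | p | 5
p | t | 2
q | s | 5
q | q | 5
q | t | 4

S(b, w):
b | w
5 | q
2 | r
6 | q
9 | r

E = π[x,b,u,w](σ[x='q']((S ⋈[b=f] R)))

σ filters on x, owned by the right side.
E' = π[x,b,u,w]((S ⋈[b=f] σ[x='q'](R)))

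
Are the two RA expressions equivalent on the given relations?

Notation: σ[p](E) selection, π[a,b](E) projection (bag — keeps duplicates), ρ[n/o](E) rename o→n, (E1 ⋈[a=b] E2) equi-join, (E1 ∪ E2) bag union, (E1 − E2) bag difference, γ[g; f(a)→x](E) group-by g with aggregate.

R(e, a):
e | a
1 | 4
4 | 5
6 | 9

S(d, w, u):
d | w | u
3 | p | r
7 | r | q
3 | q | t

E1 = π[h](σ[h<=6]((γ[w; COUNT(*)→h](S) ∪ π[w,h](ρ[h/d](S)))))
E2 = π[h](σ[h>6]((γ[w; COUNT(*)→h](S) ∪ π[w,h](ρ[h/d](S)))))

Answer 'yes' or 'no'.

E1 per-node cardinality:
  S → 3
  γ[w; COUNT(*)→h](S) → 3
  S → 3
  ρ[h/d](S) → 3
  π[w,h](ρ[h/d](S)) → 3
  (γ[w; COUNT(*)→h](S) ∪ π[w,h](ρ[h/d](S))) → 6
  σ[h<=6]((γ[w; COUNT(*)→h](S) ∪ π[w,h](ρ[h/d](S)))) → 5
  π[h](σ[h<=6]((γ[w; COUNT(*)→h](S) ∪ π[w,h](ρ[h/d](S))))) → 5
E2 per-node cardinality:
  S → 3
  γ[w; COUNT(*)→h](S) → 3
  S → 3
  ρ[h/d](S) → 3
  π[w,h](ρ[h/d](S)) → 3
  (γ[w; COUNT(*)→h](S) ∪ π[w,h](ρ[h/d](S))) → 6
  σ[h>6]((γ[w; COUNT(*)→h](S) ∪ π[w,h](ρ[h/d](S)))) → 1
  π[h](σ[h>6]((γ[w; COUNT(*)→h](S) ∪ π[w,h](ρ[h/d](S))))) → 1

E1 result:
h
1
1
1
3
3
E2 result:
h
7
Witness: (1,) appears 3× in E1 but 0× in E2.

no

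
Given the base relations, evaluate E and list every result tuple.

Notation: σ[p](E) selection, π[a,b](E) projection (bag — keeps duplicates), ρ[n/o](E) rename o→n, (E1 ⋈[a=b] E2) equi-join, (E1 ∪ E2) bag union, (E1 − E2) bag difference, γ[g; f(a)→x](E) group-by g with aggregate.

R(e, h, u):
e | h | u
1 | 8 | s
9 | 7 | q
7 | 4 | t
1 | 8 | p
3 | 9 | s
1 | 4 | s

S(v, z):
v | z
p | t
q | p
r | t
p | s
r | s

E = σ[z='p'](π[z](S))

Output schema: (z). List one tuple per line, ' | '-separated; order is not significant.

Stepwise |·|:
  S → 5
  π[z](S) → 5
  σ[z='p'](π[z](S)) → 1

== RESULT ==
z
p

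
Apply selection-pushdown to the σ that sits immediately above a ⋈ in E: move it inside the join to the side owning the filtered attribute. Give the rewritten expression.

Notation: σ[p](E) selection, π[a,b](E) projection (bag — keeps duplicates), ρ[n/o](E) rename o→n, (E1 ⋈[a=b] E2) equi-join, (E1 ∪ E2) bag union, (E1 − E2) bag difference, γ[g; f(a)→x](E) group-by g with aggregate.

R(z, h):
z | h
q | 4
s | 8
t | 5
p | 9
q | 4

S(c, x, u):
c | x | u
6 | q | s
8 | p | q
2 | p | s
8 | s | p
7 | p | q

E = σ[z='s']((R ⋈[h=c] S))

σ filters on z, owned by the left side.
E' = (σ[z='s'](R) ⋈[h=c] S)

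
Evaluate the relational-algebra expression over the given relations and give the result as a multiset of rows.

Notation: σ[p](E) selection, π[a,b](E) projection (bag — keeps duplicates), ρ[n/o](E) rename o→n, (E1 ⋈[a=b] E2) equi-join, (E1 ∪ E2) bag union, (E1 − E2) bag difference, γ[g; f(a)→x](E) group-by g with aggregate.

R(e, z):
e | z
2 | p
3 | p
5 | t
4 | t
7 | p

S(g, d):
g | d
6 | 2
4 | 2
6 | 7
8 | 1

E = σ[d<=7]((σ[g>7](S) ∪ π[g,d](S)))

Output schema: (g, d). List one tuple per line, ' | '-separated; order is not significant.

Stepwise |·|:
  S → 4
  σ[g>7](S) → 1
  S → 4
  π[g,d](S) → 4
  (σ[g>7](S) ∪ π[g,d](S)) → 5
  σ[d<=7]((σ[g>7](S) ∪ π[g,d](S))) → 5

== RESULT ==
g | d
4 | 2
6 | 2
6 | 7
8 | 1
8 | 1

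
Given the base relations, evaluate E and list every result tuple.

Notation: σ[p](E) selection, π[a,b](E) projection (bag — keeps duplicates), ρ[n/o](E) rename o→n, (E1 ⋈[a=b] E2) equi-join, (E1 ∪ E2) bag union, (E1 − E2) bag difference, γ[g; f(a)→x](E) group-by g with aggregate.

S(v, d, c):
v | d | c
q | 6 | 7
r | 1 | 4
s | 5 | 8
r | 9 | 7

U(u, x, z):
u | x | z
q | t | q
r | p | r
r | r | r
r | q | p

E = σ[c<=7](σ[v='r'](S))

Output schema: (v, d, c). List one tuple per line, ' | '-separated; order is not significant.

Per-node cardinality:
  S → 4
  σ[v='r'](S) → 2
  σ[c<=7](σ[v='r'](S)) → 2

== RESULT ==
v | d | c
r | 1 | 4
r | 9 | 7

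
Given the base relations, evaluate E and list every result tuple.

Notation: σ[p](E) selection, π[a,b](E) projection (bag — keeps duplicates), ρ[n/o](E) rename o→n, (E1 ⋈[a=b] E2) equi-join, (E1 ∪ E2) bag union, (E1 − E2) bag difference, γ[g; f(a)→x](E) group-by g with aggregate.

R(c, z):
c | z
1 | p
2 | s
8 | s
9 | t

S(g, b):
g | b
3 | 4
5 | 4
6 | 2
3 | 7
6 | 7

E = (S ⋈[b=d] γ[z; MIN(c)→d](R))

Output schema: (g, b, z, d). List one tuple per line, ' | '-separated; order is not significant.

Stepwise |·|:
  S → 5
  R → 4
  γ[z; MIN(c)→d](R) → 3
  (S ⋈[b=d] γ[z; MIN(c)→d](R)) → 1

== RESULT ==
g | b | z | d
6 | 2 | s | 2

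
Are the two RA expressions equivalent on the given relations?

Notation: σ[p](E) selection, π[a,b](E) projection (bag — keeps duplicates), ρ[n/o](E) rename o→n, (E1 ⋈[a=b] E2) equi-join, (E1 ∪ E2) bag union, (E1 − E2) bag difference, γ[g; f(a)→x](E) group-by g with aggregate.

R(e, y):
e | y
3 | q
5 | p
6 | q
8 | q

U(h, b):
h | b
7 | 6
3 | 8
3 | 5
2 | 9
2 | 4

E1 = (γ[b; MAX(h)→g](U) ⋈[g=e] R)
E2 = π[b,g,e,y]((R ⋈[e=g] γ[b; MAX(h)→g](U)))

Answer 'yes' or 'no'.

E1 subexpression sizes:
  U → 5
  γ[b; MAX(h)→g](U) → 5
  R → 4
  (γ[b; MAX(h)→g](U) ⋈[g=e] R) → 2
E2 subexpression sizes:
  R → 4
  U → 5
  γ[b; MAX(h)→g](U) → 5
  (R ⋈[e=g] γ[b; MAX(h)→g](U)) → 2
  π[b,g,e,y]((R ⋈[e=g] γ[b; MAX(h)→g](U))) → 2

E1 and E2 produce the same multiset:
b | g | e | y
5 | 3 | 3 | q
8 | 3 | 3 | q

yes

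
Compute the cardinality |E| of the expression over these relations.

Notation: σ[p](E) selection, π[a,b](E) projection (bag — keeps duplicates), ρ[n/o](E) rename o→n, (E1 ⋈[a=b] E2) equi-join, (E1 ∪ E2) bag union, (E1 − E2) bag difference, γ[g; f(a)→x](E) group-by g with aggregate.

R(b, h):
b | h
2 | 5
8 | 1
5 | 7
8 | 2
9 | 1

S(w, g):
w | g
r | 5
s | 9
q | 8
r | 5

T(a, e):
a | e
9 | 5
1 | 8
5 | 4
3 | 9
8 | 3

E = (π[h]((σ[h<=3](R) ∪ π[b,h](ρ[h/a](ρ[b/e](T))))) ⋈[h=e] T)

Subexpression sizes:
  R → 5
  σ[h<=3](R) → 3
  T → 5
  ρ[b/e](T) → 5
  ρ[h/a](ρ[b/e](T)) → 5
  π[b,h](ρ[h/a](ρ[b/e](T))) → 5
  (σ[h<=3](R) ∪ π[b,h](ρ[h/a](ρ[b/e](T)))) → 8
  π[h]((σ[h<=3](R) ∪ π[b,h](ρ[h/a](ρ[b/e](T))))) → 8
  T → 5
  (π[h]((σ[h<=3](R) ∪ π[b,h](ρ[h/a](ρ[b/e](T))))) ⋈[h=e] T) → 4

|E| = 4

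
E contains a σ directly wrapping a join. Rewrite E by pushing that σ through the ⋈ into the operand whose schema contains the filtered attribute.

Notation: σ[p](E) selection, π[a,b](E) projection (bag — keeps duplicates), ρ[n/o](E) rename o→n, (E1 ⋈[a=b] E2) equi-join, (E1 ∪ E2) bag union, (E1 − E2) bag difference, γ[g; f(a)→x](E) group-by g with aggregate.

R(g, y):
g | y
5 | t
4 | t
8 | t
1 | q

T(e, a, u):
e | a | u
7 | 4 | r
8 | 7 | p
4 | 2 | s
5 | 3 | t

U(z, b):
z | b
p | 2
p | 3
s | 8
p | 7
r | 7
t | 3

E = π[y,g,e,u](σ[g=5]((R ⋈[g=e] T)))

σ filters on g, owned by the left side.
E' = π[y,g,e,u]((σ[g=5](R) ⋈[g=e] T))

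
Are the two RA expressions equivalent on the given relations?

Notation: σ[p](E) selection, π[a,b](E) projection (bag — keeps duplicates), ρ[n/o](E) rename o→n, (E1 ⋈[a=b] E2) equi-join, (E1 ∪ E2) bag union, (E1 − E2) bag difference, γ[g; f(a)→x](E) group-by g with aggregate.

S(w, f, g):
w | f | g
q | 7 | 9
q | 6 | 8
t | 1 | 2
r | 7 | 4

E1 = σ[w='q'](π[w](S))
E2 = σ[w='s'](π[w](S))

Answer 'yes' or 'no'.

E1 subexpression sizes:
  S → 4
  π[w](S) → 4
  σ[w='q'](π[w](S)) → 2
E2 subexpression sizes:
  S → 4
  π[w](S) → 4
  σ[w='s'](π[w](S)) → 0

E1 result:
w
q
q
E2 result:
w
(0 rows)
Witness: ('q',) appears 2× in E1 but 0× in E2.

no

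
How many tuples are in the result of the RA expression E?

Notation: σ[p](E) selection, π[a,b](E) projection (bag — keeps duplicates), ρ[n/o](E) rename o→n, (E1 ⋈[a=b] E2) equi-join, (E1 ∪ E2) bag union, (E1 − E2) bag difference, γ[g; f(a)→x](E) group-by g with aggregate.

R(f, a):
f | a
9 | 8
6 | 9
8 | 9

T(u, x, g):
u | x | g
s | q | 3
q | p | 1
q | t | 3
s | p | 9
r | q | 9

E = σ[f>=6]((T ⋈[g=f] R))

Subexpression sizes:
  T → 5
  R → 3
  (T ⋈[g=f] R) → 2
  σ[f>=6]((T ⋈[g=f] R)) → 2

|E| = 2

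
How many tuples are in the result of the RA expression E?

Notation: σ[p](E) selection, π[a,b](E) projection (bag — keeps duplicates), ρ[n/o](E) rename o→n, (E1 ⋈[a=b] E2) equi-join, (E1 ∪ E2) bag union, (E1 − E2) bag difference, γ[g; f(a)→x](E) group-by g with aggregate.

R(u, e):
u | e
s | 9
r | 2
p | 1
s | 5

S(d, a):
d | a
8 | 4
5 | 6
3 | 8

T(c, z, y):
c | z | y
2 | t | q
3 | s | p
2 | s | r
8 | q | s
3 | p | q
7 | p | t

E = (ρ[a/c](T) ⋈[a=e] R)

Per-node cardinality:
  T → 6
  ρ[a/c](T) → 6
  R → 4
  (ρ[a/c](T) ⋈[a=e] R) → 2

|E| = 2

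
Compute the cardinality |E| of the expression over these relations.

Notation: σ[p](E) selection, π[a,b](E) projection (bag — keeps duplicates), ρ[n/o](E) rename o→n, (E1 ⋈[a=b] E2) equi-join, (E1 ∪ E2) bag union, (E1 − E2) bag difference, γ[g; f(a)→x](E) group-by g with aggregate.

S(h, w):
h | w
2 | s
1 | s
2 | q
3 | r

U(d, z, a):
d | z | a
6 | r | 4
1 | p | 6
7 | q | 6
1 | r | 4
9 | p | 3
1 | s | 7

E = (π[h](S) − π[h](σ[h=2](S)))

Row counts bottom-up:
  S → 4
  π[h](S) → 4
  S → 4
  σ[h=2](S) → 2
  π[h](σ[h=2](S)) → 2
  (π[h](S) − π[h](σ[h=2](S))) → 2

|E| = 2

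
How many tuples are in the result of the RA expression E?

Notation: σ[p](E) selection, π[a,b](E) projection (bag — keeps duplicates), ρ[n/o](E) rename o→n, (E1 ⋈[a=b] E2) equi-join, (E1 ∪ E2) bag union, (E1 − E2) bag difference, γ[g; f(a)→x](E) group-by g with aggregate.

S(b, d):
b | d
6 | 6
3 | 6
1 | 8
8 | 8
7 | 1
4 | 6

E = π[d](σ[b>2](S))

Stepwise |·|:
  S → 6
  σ[b>2](S) → 5
  π[d](σ[b>2](S)) → 5

|E| = 5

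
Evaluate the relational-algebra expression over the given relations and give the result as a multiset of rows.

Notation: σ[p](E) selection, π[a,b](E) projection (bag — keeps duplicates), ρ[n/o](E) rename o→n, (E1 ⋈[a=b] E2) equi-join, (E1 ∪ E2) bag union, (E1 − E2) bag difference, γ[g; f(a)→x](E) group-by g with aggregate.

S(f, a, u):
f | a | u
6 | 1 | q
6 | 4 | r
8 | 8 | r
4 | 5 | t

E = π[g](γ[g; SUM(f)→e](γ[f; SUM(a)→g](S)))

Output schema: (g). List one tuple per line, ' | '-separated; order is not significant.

Per-node cardinality:
  S → 4
  γ[f; SUM(a)→g](S) → 3
  γ[g; SUM(f)→e](γ[f; SUM(a)→g](S)) → 2
  π[g](γ[g; SUM(f)→e](γ[f; SUM(a)→g](S))) → 2

== RESULT ==
g
5
8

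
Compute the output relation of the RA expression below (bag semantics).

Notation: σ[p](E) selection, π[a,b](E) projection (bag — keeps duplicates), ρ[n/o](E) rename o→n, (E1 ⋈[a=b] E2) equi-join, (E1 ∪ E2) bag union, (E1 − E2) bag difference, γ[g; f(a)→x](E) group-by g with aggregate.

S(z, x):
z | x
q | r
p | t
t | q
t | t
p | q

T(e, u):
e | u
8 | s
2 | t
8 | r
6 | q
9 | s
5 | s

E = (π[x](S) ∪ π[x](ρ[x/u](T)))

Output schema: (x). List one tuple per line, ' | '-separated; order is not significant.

Row counts bottom-up:
  S → 5
  π[x](S) → 5
  T → 6
  ρ[x/u](T) → 6
  π[x](ρ[x/u](T)) → 6
  (π[x](S) ∪ π[x](ρ[x/u](T))) → 11

== RESULT ==
x
q
q
q
r
r
s
s
s
t
t
t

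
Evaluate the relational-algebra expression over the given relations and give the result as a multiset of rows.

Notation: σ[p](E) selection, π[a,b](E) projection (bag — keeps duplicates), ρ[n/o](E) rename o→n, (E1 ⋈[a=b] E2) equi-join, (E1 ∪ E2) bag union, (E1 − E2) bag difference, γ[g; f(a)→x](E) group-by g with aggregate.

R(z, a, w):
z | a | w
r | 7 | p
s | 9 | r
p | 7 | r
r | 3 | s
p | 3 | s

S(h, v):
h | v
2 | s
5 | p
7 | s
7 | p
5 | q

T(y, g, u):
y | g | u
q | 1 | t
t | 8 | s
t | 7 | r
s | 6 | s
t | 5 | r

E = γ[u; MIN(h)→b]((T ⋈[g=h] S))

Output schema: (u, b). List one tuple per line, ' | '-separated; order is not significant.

Stepwise |·|:
  T → 5
  S → 5
  (T ⋈[g=h] S) → 4
  γ[u; MIN(h)→b]((T ⋈[g=h] S)) → 1

== RESULT ==
u | b
r | 5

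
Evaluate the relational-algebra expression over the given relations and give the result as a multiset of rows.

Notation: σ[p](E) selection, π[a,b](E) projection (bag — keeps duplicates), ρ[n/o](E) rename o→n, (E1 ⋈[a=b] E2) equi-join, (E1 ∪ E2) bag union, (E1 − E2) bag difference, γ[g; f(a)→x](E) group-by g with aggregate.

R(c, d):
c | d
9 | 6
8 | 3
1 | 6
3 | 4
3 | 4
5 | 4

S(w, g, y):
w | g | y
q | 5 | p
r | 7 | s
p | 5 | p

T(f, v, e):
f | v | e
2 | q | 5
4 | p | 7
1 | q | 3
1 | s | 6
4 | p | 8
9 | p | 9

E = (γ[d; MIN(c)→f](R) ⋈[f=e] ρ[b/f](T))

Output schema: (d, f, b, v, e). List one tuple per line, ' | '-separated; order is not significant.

Per-node cardinality:
  R → 6
  γ[d; MIN(c)→f](R) → 3
  T → 6
  ρ[b/f](T) → 6
  (γ[d; MIN(c)→f](R) ⋈[f=e] ρ[b/f](T)) → 2

== RESULT ==
d | f | b | v | e
3 | 8 | 4 | p | 8
4 | 3 | 1 | q | 3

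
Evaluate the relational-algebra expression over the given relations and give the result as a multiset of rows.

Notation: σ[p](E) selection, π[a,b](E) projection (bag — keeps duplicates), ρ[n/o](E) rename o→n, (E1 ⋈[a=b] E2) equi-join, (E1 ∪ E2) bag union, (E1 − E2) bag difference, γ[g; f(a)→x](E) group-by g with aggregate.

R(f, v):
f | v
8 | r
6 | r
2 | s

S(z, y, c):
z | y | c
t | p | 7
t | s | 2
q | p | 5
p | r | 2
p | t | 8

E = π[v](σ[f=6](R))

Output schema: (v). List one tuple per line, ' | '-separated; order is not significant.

Per-node cardinality:
  R → 3
  σ[f=6](R) → 1
  π[v](σ[f=6](R)) → 1

== RESULT ==
v
r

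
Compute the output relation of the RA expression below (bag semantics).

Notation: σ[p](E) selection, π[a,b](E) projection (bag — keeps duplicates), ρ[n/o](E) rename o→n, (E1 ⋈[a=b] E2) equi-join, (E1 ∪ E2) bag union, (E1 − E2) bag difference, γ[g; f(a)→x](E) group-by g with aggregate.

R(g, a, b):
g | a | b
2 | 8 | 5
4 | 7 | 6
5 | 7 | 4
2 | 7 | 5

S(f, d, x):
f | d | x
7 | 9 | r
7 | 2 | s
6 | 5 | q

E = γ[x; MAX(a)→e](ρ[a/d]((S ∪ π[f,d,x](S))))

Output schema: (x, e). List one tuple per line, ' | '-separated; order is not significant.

Per-node cardinality:
  S → 3
  S → 3
  π[f,d,x](S) → 3
  (S ∪ π[f,d,x](S)) → 6
  ρ[a/d]((S ∪ π[f,d,x](S))) → 6
  γ[x; MAX(a)→e](ρ[a/d]((S ∪ π[f,d,x](S)))) → 3

== RESULT ==
x | e
q | 5
r | 9
s | 2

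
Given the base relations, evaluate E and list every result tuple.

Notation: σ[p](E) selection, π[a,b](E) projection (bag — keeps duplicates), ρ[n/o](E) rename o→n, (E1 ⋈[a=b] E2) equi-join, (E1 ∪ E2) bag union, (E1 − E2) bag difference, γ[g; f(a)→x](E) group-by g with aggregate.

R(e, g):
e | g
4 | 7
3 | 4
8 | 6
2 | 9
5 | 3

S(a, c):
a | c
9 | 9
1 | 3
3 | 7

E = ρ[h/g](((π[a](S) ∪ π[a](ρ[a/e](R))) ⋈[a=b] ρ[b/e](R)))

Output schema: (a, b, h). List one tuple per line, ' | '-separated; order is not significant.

Subexpression sizes:
  S → 3
  π[a](S) → 3
  R → 5
  ρ[a/e](R) → 5
  π[a](ρ[a/e](R)) → 5
  (π[a](S) ∪ π[a](ρ[a/e](R))) → 8
  R → 5
  ρ[b/e](R) → 5
  ((π[a](S) ∪ π[a](ρ[a/e](R))) ⋈[a=b] ρ[b/e](R)) → 6
  ρ[h/g](((π[a](S) ∪ π[a](ρ[a/e](R))) ⋈[a=b] ρ[b/e](R))) → 6

== RESULT ==
a | b | h
2 | 2 | 9
3 | 3 | 4
3 | 3 | 4
4 | 4 | 7
5 | 5 | 3
8 | 8 | 6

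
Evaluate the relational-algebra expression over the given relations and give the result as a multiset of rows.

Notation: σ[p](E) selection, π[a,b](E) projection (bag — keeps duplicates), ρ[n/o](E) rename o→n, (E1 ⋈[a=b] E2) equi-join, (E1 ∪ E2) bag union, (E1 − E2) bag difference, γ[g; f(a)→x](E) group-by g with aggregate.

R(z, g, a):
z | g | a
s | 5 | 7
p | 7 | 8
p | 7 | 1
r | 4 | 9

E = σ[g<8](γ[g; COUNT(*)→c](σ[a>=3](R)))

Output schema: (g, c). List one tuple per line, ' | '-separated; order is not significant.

Subexpression sizes:
  R → 4
  σ[a>=3](R) → 3
  γ[g; COUNT(*)→c](σ[a>=3](R)) → 3
  σ[g<8](γ[g; COUNT(*)→c](σ[a>=3](R))) → 3

== RESULT ==
g | c
4 | 1
5 | 1
7 | 1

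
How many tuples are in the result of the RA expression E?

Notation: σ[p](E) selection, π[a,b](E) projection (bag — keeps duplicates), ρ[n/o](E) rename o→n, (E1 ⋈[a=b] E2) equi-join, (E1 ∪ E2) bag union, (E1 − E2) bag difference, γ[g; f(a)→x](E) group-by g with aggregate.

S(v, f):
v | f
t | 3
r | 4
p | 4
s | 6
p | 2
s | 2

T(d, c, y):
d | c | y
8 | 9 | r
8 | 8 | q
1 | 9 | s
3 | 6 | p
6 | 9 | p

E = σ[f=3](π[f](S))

Per-node cardinality:
  S → 6
  π[f](S) → 6
  σ[f=3](π[f](S)) → 1

|E| = 1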